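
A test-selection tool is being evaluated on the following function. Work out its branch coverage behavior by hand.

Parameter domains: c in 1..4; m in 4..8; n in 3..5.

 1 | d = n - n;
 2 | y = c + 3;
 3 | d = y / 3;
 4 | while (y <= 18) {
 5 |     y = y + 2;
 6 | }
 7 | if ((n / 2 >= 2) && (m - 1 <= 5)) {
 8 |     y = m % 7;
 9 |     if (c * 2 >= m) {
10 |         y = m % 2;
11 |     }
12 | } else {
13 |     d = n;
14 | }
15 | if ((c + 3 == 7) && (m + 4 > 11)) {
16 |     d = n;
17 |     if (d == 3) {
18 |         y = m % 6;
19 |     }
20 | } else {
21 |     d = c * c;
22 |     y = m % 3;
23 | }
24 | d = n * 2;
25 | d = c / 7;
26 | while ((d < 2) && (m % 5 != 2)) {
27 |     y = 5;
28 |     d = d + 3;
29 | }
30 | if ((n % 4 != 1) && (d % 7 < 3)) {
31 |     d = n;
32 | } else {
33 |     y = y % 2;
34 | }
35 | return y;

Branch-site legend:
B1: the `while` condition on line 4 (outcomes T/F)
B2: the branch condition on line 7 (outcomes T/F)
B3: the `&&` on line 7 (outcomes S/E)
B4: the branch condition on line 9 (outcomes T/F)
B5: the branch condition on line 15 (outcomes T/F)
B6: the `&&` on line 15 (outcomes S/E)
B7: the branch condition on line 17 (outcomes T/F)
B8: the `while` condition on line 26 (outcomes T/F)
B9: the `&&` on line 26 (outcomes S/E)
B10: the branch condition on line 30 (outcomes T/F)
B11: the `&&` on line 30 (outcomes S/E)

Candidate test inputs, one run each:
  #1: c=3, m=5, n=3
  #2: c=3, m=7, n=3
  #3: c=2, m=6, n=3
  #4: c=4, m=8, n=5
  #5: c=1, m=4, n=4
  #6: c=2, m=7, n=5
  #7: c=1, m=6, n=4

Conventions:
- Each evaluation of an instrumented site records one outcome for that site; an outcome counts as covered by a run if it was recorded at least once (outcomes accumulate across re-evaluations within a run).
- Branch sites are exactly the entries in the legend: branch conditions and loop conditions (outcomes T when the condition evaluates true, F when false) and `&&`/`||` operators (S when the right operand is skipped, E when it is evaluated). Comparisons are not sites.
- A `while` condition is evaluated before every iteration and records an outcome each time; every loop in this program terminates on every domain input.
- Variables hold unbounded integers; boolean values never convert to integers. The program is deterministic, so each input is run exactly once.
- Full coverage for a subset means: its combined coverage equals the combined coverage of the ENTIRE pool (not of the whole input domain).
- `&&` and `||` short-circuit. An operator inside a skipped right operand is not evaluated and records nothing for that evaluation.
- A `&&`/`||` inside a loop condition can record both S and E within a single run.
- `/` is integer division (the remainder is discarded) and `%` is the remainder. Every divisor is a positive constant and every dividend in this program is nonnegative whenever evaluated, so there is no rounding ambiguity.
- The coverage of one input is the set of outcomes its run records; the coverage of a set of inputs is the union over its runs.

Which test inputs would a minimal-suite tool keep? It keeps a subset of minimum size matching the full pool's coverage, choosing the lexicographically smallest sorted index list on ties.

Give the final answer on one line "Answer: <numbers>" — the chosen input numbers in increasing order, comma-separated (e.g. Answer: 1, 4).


input #1 (c=3, m=5, n=3): events B1->T, B1->T, B1->T, B1->T, B1->T, B1->T, B1->T, B1->F, B3->S, B2->F, B6->S, B5->F, B9->E, B8->T, ...; covers B1=T, B1=F, B2=F, B3=S, B5=F, B6=S, B8=T, B8=F, B9=S, B9=E, B10=F, B11=E
input #2 (c=3, m=7, n=3): events B1->T, B1->T, B1->T, B1->T, B1->T, B1->T, B1->T, B1->F, B3->S, B2->F, B6->S, B5->F, B9->E, B8->F, ...; covers B1=T, B1=F, B2=F, B3=S, B5=F, B6=S, B8=F, B9=E, B10=T, B11=E
input #3 (c=2, m=6, n=3): events B1->T, B1->T, B1->T, B1->T, B1->T, B1->T, B1->T, B1->F, B3->S, B2->F, B6->S, B5->F, B9->E, B8->T, ...; covers B1=T, B1=F, B2=F, B3=S, B5=F, B6=S, B8=T, B8=F, B9=S, B9=E, B10=F, B11=E
input #4 (c=4, m=8, n=5): events B1->T, B1->T, B1->T, B1->T, B1->T, B1->T, B1->F, B3->E, B2->F, B6->E, B5->T, B7->F, B9->E, B8->T, ...; covers B1=T, B1=F, B2=F, B3=E, B5=T, B6=E, B7=F, B8=T, B8=F, B9=S, B9=E, B10=F, B11=S
input #5 (c=1, m=4, n=4): events B1->T, B1->T, B1->T, B1->T, B1->T, B1->T, B1->T, B1->T, B1->F, B3->E, B2->T, B4->F, B6->S, B5->F, ...; covers B1=T, B1=F, B2=T, B3=E, B4=F, B5=F, B6=S, B8=T, B8=F, B9=S, B9=E, B10=F, B11=E
input #6 (c=2, m=7, n=5): events B1->T, B1->T, B1->T, B1->T, B1->T, B1->T, B1->T, B1->F, B3->E, B2->F, B6->S, B5->F, B9->E, B8->F, ...; covers B1=T, B1=F, B2=F, B3=E, B5=F, B6=S, B8=F, B9=E, B10=F, B11=S
input #7 (c=1, m=6, n=4): events B1->T, B1->T, B1->T, B1->T, B1->T, B1->T, B1->T, B1->T, B1->F, B3->E, B2->T, B4->F, B6->S, B5->F, ...; covers B1=T, B1=F, B2=T, B3=E, B4=F, B5=F, B6=S, B8=T, B8=F, B9=S, B9=E, B10=F, B11=E
together the pool reaches 20 outcomes: B1=T, B1=F, B2=T, B2=F, B3=S, B3=E, B4=F, B5=T, B5=F, B6=S, B6=E, B7=F, B8=T, B8=F, B9=S, B9=E, B10=T, B10=F, B11=S, B11=E
no size-1 subset reaches all 20 outcomes (best union: 13/20)
no size-2 subset reaches all 20 outcomes (best union: 18/20)
inputs {2, 4, 5} (size 3) cover everything; no size-3 subset with a lexicographically smaller index list covers all 20
Answer: 2, 4, 5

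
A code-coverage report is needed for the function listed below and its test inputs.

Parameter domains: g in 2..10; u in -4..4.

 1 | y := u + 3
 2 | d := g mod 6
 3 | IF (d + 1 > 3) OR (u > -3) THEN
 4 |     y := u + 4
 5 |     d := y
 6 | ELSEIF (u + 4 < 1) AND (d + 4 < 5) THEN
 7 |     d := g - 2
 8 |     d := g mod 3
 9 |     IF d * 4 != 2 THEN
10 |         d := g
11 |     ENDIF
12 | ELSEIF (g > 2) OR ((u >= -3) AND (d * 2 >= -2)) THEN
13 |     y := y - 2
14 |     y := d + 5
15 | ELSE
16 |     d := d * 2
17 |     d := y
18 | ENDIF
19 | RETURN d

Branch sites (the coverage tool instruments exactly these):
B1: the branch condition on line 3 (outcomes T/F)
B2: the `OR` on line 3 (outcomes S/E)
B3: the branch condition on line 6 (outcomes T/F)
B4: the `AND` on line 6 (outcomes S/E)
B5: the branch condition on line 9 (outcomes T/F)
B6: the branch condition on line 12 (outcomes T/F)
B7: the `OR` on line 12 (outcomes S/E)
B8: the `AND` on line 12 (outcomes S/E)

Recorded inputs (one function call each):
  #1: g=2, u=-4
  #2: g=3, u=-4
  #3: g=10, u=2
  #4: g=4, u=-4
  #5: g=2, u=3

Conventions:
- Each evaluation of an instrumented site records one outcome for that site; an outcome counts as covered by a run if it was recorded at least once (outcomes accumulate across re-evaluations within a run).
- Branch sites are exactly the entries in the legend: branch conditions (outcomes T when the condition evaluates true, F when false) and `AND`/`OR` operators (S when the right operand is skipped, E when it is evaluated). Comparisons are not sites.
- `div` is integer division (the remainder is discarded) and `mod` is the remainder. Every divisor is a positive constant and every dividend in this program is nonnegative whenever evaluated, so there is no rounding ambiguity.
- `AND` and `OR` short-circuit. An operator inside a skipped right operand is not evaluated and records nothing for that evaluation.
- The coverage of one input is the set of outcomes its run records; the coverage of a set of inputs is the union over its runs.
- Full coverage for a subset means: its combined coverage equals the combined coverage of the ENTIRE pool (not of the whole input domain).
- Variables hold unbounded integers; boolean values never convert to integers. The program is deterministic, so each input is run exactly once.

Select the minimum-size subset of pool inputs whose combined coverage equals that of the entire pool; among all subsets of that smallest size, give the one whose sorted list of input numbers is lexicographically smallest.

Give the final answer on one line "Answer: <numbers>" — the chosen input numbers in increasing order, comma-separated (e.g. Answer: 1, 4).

#1 (g=2, u=-4) -> covered: B1=F, B2=E, B3=F, B4=E, B6=F, B7=E, B8=S
#2 (g=3, u=-4) -> covered: B1=T, B2=S
#3 (g=10, u=2) -> covered: B1=T, B2=S
#4 (g=4, u=-4) -> covered: B1=T, B2=S
#5 (g=2, u=3) -> covered: B1=T, B2=E
the full pool covers 9 outcomes: B1=T, B1=F, B2=S, B2=E, B3=F, B4=E, B6=F, B7=E, B8=S
every size-1 subset falls short of the 9 outcomes (best: 7/9)
inputs {1, 2} (size 2) cover everything; no size-2 subset with a lexicographically smaller index list covers all 9

Answer: 1, 2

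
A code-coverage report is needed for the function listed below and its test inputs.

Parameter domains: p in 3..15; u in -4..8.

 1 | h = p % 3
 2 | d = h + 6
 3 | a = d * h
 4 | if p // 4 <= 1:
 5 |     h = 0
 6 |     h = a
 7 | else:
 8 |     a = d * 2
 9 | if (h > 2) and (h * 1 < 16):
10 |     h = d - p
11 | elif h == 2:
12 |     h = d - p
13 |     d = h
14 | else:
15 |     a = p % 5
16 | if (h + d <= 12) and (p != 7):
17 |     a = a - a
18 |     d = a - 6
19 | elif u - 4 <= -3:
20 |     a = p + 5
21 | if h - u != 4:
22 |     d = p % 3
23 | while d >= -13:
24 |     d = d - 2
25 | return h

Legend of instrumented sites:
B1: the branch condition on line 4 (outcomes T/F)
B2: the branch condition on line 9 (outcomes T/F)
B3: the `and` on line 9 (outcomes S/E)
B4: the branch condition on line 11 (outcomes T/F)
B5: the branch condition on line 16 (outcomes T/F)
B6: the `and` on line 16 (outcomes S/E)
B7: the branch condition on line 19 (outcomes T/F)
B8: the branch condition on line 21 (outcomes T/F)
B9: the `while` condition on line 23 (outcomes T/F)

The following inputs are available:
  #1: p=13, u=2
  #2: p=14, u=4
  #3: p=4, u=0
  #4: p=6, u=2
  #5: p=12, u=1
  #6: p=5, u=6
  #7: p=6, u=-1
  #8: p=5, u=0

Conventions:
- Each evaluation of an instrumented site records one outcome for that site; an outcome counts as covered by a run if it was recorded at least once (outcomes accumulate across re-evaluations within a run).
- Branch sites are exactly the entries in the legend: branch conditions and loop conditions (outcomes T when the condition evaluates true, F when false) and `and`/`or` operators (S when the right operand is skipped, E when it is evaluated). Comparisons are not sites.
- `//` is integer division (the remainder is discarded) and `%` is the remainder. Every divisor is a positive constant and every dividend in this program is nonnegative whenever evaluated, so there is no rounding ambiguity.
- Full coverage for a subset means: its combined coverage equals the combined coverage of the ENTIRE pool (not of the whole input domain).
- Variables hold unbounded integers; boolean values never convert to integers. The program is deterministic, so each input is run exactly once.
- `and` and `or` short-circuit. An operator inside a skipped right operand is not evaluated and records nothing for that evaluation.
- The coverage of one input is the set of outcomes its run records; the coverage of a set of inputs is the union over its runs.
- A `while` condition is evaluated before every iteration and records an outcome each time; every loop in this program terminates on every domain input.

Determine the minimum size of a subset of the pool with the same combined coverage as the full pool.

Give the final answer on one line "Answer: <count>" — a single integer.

input #1, p=13, u=2: events B1->F, B3->S, B2->F, B4->F, B6->E, B5->T, B8->T, B9->T, B9->T, B9->T, B9->T, B9->T, B9->T, B9->T, ...; outcomes B1=F, B2=F, B3=S, B4=F, B5=T, B6=E, B8=T, B9=T, B9=F
input #2, p=14, u=4: events B1->F, B3->S, B2->F, B4->T, B6->E, B5->T, B8->T, B9->T, B9->T, B9->T, B9->T, B9->T, B9->T, B9->T, ...; outcomes B1=F, B2=F, B3=S, B4=T, B5=T, B6=E, B8=T, B9=T, B9=F
input #3, p=4, u=0: events B1->T, B3->E, B2->T, B6->E, B5->T, B8->T, B9->T, B9->T, B9->T, B9->T, B9->T, B9->T, B9->T, B9->T, ...; outcomes B1=T, B2=T, B3=E, B5=T, B6=E, B8=T, B9=T, B9=F
input #4, p=6, u=2: events B1->T, B3->S, B2->F, B4->F, B6->E, B5->T, B8->T, B9->T, B9->T, B9->T, B9->T, B9->T, B9->T, B9->T, ...; outcomes B1=T, B2=F, B3=S, B4=F, B5=T, B6=E, B8=T, B9=T, B9=F
input #5, p=12, u=1: events B1->F, B3->S, B2->F, B4->F, B6->E, B5->T, B8->T, B9->T, B9->T, B9->T, B9->T, B9->T, B9->T, B9->T, ...; outcomes B1=F, B2=F, B3=S, B4=F, B5=T, B6=E, B8=T, B9=T, B9=F
input #6, p=5, u=6: events B1->T, B3->E, B2->F, B4->F, B6->S, B5->F, B7->F, B8->T, B9->T, B9->T, B9->T, B9->T, B9->T, B9->T, ...; outcomes B1=T, B2=F, B3=E, B4=F, B5=F, B6=S, B7=F, B8=T, B9=T, B9=F
input #7, p=6, u=-1: events B1->T, B3->S, B2->F, B4->F, B6->E, B5->T, B8->T, B9->T, B9->T, B9->T, B9->T, B9->T, B9->T, B9->T, ...; outcomes B1=T, B2=F, B3=S, B4=F, B5=T, B6=E, B8=T, B9=T, B9=F
input #8, p=5, u=0: events B1->T, B3->E, B2->F, B4->F, B6->S, B5->F, B7->T, B8->T, B9->T, B9->T, B9->T, B9->T, B9->T, B9->T, ...; outcomes B1=T, B2=F, B3=E, B4=F, B5=F, B6=S, B7=T, B8=T, B9=T, B9=F
union over all inputs: B1=T, B1=F, B2=T, B2=F, B3=S, B3=E, B4=T, B4=F, B5=T, B5=F, B6=S, B6=E, B7=T, B7=F, B8=T, B9=T, B9=F (17 outcomes)
size 1 is not enough: best union over all size-1 subsets is 10/17
size 2 is not enough: best union over all size-2 subsets is 15/17
size 3 is not enough: best union over all size-3 subsets is 16/17
size 4: inputs {2, 3, 6, 8} cover all 17 outcomes, and no lexicographically smaller subset of this size does

Answer: 4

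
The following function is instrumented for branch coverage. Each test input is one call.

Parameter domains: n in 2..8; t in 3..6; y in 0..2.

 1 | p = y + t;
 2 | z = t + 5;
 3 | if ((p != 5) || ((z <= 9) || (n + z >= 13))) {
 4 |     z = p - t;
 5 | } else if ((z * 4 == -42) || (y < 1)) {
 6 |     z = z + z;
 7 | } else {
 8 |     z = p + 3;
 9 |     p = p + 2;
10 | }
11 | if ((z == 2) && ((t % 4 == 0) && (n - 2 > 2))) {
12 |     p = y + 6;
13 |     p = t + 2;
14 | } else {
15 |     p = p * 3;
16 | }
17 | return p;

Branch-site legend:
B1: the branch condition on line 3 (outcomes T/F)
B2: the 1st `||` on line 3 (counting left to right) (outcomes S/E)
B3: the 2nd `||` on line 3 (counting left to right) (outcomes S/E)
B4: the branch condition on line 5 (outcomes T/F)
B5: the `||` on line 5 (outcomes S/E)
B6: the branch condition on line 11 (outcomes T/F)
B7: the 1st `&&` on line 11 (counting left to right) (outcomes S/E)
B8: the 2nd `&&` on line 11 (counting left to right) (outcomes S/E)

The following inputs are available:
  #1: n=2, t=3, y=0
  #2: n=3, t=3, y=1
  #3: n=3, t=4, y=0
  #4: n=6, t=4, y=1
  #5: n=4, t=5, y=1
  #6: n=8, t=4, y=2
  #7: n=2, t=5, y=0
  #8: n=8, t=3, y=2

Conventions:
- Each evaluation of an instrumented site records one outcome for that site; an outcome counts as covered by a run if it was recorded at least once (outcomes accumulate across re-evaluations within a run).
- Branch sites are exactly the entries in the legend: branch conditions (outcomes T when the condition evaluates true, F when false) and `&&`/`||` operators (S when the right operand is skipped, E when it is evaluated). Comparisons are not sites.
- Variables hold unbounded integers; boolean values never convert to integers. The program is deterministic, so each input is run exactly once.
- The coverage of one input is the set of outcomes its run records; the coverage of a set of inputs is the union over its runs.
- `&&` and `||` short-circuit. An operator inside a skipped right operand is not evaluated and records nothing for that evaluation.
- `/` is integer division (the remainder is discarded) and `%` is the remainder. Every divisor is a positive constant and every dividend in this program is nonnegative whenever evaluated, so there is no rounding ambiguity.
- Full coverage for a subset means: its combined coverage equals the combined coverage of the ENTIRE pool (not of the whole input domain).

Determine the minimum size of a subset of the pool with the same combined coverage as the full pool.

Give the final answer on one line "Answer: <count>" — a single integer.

test 1 (n=2, t=3, y=0) fires B2->S, B1->T, B7->S, B6->F; hits B1=T, B2=S, B6=F, B7=S
test 2 (n=3, t=3, y=1) fires B2->S, B1->T, B7->S, B6->F; hits B1=T, B2=S, B6=F, B7=S
test 3 (n=3, t=4, y=0) fires B2->S, B1->T, B7->S, B6->F; hits B1=T, B2=S, B6=F, B7=S
test 4 (n=6, t=4, y=1) fires B2->E, B3->S, B1->T, B7->S, B6->F; hits B1=T, B2=E, B3=S, B6=F, B7=S
test 5 (n=4, t=5, y=1) fires B2->S, B1->T, B7->S, B6->F; hits B1=T, B2=S, B6=F, B7=S
test 6 (n=8, t=4, y=2) fires B2->S, B1->T, B7->E, B8->E, B6->T; hits B1=T, B2=S, B6=T, B7=E, B8=E
test 7 (n=2, t=5, y=0) fires B2->E, B3->E, B1->F, B5->E, B4->T, B7->S, B6->F; hits B1=F, B2=E, B3=E, B4=T, B5=E, B6=F, B7=S
test 8 (n=8, t=3, y=2) fires B2->E, B3->S, B1->T, B7->E, B8->S, B6->F; hits B1=T, B2=E, B3=S, B6=F, B7=E, B8=S
together the pool reaches 14 outcomes: B1=T, B1=F, B2=S, B2=E, B3=S, B3=E, B4=T, B5=E, B6=T, B6=F, B7=S, B7=E, B8=S, B8=E
every size-1 subset falls short of the 14 outcomes (best: 7/14)
every size-2 subset falls short of the 14 outcomes (best: 12/14)
at size 3, {6, 7, 8} reaches all 14 outcomes; every lexicographically earlier size-3 subset fails

Answer: 3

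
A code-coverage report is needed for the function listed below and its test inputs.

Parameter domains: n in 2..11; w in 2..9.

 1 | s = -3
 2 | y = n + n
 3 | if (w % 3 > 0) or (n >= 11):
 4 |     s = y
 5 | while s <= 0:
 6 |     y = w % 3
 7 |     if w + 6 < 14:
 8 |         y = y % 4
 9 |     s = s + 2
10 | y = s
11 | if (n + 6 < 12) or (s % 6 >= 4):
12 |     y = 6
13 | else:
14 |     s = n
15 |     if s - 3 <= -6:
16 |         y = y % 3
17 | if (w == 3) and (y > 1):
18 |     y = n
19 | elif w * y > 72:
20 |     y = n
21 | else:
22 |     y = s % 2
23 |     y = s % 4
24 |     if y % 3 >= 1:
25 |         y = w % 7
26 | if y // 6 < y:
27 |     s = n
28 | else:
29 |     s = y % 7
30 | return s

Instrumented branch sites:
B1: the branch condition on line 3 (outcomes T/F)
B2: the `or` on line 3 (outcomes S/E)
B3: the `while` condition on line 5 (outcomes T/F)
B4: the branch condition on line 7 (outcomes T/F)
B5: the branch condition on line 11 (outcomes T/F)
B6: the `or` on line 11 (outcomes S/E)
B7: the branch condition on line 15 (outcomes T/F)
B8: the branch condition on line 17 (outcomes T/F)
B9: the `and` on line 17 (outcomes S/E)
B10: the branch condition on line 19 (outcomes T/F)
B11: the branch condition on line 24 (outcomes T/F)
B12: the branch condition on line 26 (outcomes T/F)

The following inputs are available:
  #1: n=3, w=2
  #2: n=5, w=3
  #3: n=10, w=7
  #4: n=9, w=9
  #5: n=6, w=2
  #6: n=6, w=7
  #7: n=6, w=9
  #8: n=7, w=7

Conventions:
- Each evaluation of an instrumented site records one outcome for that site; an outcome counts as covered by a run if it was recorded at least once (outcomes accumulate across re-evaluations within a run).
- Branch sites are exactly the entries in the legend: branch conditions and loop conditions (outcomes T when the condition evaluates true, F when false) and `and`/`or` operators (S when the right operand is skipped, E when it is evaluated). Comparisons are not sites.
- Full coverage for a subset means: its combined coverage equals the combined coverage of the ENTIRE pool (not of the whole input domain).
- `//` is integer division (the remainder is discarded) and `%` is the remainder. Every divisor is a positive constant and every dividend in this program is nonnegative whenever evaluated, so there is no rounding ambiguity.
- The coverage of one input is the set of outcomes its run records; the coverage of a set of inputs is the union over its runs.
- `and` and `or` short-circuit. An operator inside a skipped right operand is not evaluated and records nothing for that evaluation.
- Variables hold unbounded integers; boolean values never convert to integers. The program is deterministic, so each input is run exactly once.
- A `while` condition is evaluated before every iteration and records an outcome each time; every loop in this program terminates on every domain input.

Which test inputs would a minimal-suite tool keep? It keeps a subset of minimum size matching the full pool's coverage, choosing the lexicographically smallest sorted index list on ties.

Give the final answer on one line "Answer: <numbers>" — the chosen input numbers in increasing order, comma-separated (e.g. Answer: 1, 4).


run #1 (n=3, w=2) records B1=T, B2=S, B3=F, B5=T, B6=S, B8=F, B9=S, B10=F, B11=T, B12=T
run #2 (n=5, w=3) records B1=F, B2=E, B3=T, B3=F, B4=T, B5=T, B6=S, B8=T, B9=E, B12=T
run #3 (n=10, w=7) records B1=T, B2=S, B3=F, B5=F, B6=E, B7=F, B8=F, B9=S, B10=T, B12=T
run #4 (n=9, w=9) records B1=F, B2=E, B3=T, B3=F, B4=F, B5=F, B6=E, B7=F, B8=F, B9=S, B10=F, B11=T, B12=T
run #5 (n=6, w=2) records B1=T, B2=S, B3=F, B5=F, B6=E, B7=F, B8=F, B9=S, B10=F, B11=T, B12=T
run #6 (n=6, w=7) records B1=T, B2=S, B3=F, B5=F, B6=E, B7=F, B8=F, B9=S, B10=T, B12=T
run #7 (n=6, w=9) records B1=F, B2=E, B3=T, B3=F, B4=F, B5=F, B6=E, B7=F, B8=F, B9=S, B10=F, B11=T, B12=T
run #8 (n=7, w=7) records B1=T, B2=S, B3=F, B5=F, B6=E, B7=F, B8=F, B9=S, B10=T, B12=T
the full pool covers 21 outcomes: B1=T, B1=F, B2=S, B2=E, B3=T, B3=F, B4=T, B4=F, B5=T, B5=F, B6=S, B6=E, B7=F, B8=T, B8=F, B9=S, B9=E, B10=T, B10=F, B11=T, B12=T
no size-1 subset reaches all 21 outcomes (best union: 13/21)
no size-2 subset reaches all 21 outcomes (best union: 19/21)
inputs {2, 3, 4} (size 3) cover everything; no size-3 subset with a lexicographically smaller index list covers all 21
Answer: 2, 3, 4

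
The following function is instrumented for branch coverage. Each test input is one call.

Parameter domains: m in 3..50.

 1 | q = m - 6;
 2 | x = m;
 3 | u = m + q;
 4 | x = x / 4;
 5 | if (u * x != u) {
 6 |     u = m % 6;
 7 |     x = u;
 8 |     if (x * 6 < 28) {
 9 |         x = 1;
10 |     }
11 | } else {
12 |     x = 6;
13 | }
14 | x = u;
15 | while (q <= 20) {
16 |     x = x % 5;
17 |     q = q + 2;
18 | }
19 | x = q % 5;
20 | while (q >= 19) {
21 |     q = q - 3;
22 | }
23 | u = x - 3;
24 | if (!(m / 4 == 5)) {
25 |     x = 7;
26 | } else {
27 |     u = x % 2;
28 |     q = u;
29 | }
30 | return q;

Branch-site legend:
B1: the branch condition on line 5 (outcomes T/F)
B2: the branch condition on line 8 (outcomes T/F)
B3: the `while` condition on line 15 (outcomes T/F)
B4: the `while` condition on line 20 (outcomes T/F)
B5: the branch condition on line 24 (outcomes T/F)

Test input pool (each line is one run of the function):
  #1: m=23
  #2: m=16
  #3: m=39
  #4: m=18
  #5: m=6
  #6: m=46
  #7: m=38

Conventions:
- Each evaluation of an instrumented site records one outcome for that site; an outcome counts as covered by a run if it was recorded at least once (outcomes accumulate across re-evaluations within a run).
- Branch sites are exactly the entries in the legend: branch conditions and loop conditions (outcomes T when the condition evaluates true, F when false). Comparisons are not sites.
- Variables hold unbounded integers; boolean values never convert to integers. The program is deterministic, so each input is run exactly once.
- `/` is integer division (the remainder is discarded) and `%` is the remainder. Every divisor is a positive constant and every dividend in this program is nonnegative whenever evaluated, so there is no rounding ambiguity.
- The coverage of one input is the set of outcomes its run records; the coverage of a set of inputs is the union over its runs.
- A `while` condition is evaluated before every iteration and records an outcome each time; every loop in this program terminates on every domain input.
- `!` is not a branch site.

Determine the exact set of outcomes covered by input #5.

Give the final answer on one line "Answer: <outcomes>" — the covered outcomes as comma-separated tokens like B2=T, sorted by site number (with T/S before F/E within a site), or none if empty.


Simulating input #5 (m=6) step by step:
  B1->F, B3->T, B3->T, B3->T, B3->T, B3->T, B3->T, B3->T, B3->T, B3->T
  B3->T, B3->T, B3->F, B4->T, B4->T, B4->F, B5->T
as a set, this run covers: B1=F, B3=T, B3=F, B4=T, B4=F, B5=T
Answer: B1=F, B3=T, B3=F, B4=T, B4=F, B5=T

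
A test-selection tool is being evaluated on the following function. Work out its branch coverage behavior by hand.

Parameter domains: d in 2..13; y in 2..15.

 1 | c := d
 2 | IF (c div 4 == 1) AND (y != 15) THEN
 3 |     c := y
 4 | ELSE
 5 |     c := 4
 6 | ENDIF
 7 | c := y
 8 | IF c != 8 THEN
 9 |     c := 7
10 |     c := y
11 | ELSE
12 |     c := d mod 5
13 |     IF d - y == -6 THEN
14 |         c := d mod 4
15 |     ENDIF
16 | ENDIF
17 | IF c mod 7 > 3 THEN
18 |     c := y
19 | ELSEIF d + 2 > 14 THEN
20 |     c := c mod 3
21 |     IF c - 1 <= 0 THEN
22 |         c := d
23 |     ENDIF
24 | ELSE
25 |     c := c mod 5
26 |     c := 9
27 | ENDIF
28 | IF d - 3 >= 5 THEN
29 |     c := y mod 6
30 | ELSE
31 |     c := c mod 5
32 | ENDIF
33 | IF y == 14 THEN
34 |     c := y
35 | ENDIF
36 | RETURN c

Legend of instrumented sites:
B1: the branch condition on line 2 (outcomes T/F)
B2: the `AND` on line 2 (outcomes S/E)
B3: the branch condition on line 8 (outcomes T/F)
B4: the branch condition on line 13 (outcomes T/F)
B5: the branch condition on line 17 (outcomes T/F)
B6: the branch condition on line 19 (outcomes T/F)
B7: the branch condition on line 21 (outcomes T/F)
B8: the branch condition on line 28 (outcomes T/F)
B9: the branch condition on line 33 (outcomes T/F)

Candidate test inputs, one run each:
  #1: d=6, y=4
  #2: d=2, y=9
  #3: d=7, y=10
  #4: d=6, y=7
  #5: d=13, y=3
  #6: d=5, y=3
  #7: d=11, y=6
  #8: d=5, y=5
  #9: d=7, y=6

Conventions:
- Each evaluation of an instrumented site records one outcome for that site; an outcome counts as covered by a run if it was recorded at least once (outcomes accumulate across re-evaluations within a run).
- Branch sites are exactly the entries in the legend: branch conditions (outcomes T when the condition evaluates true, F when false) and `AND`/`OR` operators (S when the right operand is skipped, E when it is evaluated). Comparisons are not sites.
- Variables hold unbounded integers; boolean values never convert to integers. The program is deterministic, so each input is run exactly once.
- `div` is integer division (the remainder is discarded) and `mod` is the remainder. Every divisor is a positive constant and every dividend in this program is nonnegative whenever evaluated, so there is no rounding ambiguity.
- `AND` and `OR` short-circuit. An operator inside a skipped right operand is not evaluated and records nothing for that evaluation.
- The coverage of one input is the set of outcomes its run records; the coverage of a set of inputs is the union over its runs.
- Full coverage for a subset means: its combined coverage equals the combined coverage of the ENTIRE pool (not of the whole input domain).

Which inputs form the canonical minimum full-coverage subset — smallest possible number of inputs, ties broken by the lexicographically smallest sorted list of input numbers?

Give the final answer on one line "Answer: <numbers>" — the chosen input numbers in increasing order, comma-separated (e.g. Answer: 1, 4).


test 1 (d=6, y=4) fires B2->E, B1->T, B3->T, B5->T, B8->F, B9->F; hits B1=T, B2=E, B3=T, B5=T, B8=F, B9=F
test 2 (d=2, y=9) fires B2->S, B1->F, B3->T, B5->F, B6->F, B8->F, B9->F; hits B1=F, B2=S, B3=T, B5=F, B6=F, B8=F, B9=F
test 3 (d=7, y=10) fires B2->E, B1->T, B3->T, B5->F, B6->F, B8->F, B9->F; hits B1=T, B2=E, B3=T, B5=F, B6=F, B8=F, B9=F
test 4 (d=6, y=7) fires B2->E, B1->T, B3->T, B5->F, B6->F, B8->F, B9->F; hits B1=T, B2=E, B3=T, B5=F, B6=F, B8=F, B9=F
test 5 (d=13, y=3) fires B2->S, B1->F, B3->T, B5->F, B6->T, B7->T, B8->T, B9->F; hits B1=F, B2=S, B3=T, B5=F, B6=T, B7=T, B8=T, B9=F
test 6 (d=5, y=3) fires B2->E, B1->T, B3->T, B5->F, B6->F, B8->F, B9->F; hits B1=T, B2=E, B3=T, B5=F, B6=F, B8=F, B9=F
test 7 (d=11, y=6) fires B2->S, B1->F, B3->T, B5->T, B8->T, B9->F; hits B1=F, B2=S, B3=T, B5=T, B8=T, B9=F
test 8 (d=5, y=5) fires B2->E, B1->T, B3->T, B5->T, B8->F, B9->F; hits B1=T, B2=E, B3=T, B5=T, B8=F, B9=F
test 9 (d=7, y=6) fires B2->E, B1->T, B3->T, B5->T, B8->F, B9->F; hits B1=T, B2=E, B3=T, B5=T, B8=F, B9=F
the full pool covers 13 outcomes: B1=T, B1=F, B2=S, B2=E, B3=T, B5=T, B5=F, B6=T, B6=F, B7=T, B8=T, B8=F, B9=F
checked all size-1 subsets: none covers 13 outcomes (max 8/13)
checked all size-2 subsets: none covers 13 outcomes (max 12/13)
size 3: inputs {1, 2, 5} cover all 13 outcomes, and no lexicographically smaller subset of this size does
Answer: 1, 2, 5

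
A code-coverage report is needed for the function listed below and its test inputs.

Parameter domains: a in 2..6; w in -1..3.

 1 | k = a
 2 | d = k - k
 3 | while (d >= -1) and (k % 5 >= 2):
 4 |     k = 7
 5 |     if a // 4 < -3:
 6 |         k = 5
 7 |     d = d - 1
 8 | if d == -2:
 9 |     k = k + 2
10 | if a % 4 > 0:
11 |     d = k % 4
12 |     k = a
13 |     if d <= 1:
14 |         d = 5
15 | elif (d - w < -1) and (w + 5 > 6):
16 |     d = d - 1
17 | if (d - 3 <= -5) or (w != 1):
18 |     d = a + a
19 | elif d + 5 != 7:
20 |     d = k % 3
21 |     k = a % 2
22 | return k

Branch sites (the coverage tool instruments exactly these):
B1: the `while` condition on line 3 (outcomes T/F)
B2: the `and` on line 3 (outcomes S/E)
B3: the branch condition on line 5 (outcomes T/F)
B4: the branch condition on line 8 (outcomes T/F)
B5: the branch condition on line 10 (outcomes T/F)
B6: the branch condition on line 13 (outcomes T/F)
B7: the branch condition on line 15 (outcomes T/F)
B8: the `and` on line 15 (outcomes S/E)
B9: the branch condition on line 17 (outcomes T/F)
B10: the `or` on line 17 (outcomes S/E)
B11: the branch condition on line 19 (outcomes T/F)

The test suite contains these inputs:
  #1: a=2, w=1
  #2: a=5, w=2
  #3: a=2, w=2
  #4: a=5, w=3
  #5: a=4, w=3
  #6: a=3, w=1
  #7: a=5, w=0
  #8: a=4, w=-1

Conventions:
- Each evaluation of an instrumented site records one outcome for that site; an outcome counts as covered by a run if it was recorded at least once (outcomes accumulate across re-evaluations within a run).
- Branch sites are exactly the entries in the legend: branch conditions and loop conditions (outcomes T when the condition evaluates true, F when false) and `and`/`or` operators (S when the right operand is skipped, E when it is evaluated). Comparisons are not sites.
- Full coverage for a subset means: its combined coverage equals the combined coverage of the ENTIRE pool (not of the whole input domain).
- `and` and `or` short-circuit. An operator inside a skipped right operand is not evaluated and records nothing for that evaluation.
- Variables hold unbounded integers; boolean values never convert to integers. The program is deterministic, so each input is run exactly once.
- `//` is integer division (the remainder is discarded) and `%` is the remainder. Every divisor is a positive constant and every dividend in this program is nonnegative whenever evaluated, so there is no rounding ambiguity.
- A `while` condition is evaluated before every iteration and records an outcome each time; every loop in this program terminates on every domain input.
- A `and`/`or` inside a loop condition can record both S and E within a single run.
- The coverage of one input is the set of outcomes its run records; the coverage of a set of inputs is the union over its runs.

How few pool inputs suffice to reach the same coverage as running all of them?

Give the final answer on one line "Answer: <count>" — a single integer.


#1 (a=2, w=1) -> covered: B1=T, B1=F, B2=S, B2=E, B3=F, B4=T, B5=T, B6=T, B9=F, B10=E, B11=T
#2 (a=5, w=2) -> covered: B1=F, B2=E, B4=F, B5=T, B6=T, B9=T, B10=E
#3 (a=2, w=2) -> covered: B1=T, B1=F, B2=S, B2=E, B3=F, B4=T, B5=T, B6=T, B9=T, B10=E
#4 (a=5, w=3) -> covered: B1=F, B2=E, B4=F, B5=T, B6=T, B9=T, B10=E
#5 (a=4, w=3) -> covered: B1=T, B1=F, B2=S, B2=E, B3=F, B4=T, B5=F, B7=T, B8=E, B9=T, B10=S
#6 (a=3, w=1) -> covered: B1=T, B1=F, B2=S, B2=E, B3=F, B4=T, B5=T, B6=T, B9=F, B10=E, B11=T
#7 (a=5, w=0) -> covered: B1=F, B2=E, B4=F, B5=T, B6=T, B9=T, B10=E
#8 (a=4, w=-1) -> covered: B1=T, B1=F, B2=S, B2=E, B3=F, B4=T, B5=F, B7=F, B8=S, B9=T, B10=S
the full pool covers 19 outcomes: B1=T, B1=F, B2=S, B2=E, B3=F, B4=T, B4=F, B5=T, B5=F, B6=T, B7=T, B7=F, B8=S, B8=E, B9=T, B9=F, B10=S, B10=E, B11=T
size 1 is not enough: best union over all size-1 subsets is 11/19
size 2 is not enough: best union over all size-2 subsets is 16/19
size 3 is not enough: best union over all size-3 subsets is 18/19
inputs {1, 2, 5, 8} (size 4) cover everything; no size-4 subset with a lexicographically smaller index list covers all 19
Answer: 4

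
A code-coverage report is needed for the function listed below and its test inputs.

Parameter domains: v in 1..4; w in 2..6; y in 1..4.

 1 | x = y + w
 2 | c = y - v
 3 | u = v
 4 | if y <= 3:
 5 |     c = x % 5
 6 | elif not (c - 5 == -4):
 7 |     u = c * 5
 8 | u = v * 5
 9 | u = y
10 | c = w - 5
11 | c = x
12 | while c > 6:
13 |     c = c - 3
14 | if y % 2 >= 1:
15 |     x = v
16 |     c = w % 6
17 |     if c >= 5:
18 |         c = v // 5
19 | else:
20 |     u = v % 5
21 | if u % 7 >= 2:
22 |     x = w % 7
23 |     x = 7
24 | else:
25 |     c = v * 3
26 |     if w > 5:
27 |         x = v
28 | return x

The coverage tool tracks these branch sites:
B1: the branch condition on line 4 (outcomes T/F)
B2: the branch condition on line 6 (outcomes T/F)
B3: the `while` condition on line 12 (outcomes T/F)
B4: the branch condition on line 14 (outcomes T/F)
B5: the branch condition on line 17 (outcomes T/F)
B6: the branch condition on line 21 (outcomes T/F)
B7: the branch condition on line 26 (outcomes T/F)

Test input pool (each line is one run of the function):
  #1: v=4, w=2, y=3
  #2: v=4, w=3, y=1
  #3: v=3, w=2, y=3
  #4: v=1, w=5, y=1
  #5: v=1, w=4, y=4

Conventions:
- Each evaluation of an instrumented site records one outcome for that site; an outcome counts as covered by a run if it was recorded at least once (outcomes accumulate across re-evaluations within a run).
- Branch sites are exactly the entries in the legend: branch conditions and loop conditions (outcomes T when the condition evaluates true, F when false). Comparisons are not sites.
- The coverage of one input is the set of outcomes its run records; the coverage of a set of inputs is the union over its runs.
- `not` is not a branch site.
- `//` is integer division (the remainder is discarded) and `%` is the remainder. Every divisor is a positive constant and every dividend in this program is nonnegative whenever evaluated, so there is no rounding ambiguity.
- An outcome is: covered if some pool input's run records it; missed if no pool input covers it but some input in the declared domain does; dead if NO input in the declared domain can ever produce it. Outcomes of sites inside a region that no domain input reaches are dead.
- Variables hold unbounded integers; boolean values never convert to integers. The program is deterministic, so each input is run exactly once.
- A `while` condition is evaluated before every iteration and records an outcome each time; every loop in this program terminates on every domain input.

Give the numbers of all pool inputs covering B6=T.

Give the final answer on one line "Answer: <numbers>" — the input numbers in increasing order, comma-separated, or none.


input #1 (v=4, w=2, y=3): covers B6=T
input #2 (v=4, w=3, y=1): misses B6=T
input #3 (v=3, w=2, y=3): covers B6=T
input #4 (v=1, w=5, y=1): misses B6=T
input #5 (v=1, w=4, y=4): misses B6=T
Answer: 1, 3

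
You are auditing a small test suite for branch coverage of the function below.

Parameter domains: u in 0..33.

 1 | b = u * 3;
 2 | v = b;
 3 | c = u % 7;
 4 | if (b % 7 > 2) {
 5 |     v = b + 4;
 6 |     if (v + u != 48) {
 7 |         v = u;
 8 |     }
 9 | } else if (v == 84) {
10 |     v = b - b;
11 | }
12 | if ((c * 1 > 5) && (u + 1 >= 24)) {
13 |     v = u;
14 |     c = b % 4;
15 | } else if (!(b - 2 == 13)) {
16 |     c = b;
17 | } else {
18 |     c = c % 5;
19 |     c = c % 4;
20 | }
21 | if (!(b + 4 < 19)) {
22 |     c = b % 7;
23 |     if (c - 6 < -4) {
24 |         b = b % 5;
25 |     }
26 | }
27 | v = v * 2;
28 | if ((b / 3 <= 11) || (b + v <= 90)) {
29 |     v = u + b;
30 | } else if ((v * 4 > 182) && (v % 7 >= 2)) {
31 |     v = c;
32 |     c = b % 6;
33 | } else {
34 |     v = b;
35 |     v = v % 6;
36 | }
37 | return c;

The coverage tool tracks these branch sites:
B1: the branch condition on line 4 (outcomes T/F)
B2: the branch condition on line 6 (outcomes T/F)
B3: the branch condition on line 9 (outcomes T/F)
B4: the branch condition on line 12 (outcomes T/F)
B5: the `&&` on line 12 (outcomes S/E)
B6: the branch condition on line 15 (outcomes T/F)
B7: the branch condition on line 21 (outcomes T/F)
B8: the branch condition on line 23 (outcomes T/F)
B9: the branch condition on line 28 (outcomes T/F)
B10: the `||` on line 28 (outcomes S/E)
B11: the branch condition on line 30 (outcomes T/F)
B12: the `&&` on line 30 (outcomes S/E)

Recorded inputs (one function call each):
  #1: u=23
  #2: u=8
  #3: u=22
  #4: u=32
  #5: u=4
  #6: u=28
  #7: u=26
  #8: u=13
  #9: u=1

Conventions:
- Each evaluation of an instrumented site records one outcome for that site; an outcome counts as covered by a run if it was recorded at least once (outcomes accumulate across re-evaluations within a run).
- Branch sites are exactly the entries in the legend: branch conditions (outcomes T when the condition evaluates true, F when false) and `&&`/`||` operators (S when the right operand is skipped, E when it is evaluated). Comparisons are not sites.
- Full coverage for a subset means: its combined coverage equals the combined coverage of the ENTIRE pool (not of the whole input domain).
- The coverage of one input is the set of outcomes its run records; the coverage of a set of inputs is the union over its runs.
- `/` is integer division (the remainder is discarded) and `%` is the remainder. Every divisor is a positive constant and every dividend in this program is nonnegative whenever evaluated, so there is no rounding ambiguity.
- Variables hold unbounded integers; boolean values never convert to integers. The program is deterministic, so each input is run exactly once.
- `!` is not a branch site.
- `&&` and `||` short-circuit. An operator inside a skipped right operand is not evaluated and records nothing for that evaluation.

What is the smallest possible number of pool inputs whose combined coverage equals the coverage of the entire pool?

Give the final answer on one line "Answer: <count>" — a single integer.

run #1 (u=23) runs B1->T, B2->T, B5->S, B4->F, B6->T, B7->T, B8->F, B10->E, B9->F, B12->E, B11->T; records B1=T, B2=T, B4=F, B5=S, B6=T, B7=T, B8=F, B9=F, B10=E, B11=T, B12=E
run #2 (u=8) runs B1->T, B2->T, B5->S, B4->F, B6->T, B7->T, B8->F, B10->S, B9->T; records B1=T, B2=T, B4=F, B5=S, B6=T, B7=T, B8=F, B9=T, B10=S
run #3 (u=22) runs B1->T, B2->T, B5->S, B4->F, B6->T, B7->T, B8->F, B10->E, B9->F, B12->S, B11->F; records B1=T, B2=T, B4=F, B5=S, B6=T, B7=T, B8=F, B9=F, B10=E, B11=F, B12=S
run #4 (u=32) runs B1->T, B2->T, B5->S, B4->F, B6->T, B7->T, B8->F, B10->E, B9->F, B12->E, B11->F; records B1=T, B2=T, B4=F, B5=S, B6=T, B7=T, B8=F, B9=F, B10=E, B11=F, B12=E
run #5 (u=4) runs B1->T, B2->T, B5->S, B4->F, B6->T, B7->F, B10->S, B9->T; records B1=T, B2=T, B4=F, B5=S, B6=T, B7=F, B9=T, B10=S
run #6 (u=28) runs B1->F, B3->T, B5->S, B4->F, B6->T, B7->T, B8->T, B10->S, B9->T; records B1=F, B3=T, B4=F, B5=S, B6=T, B7=T, B8=T, B9=T, B10=S
run #7 (u=26) runs B1->F, B3->F, B5->S, B4->F, B6->T, B7->T, B8->T, B10->S, B9->T; records B1=F, B3=F, B4=F, B5=S, B6=T, B7=T, B8=T, B9=T, B10=S
run #8 (u=13) runs B1->T, B2->T, B5->E, B4->F, B6->T, B7->T, B8->F, B10->E, B9->T; records B1=T, B2=T, B4=F, B5=E, B6=T, B7=T, B8=F, B9=T, B10=E
run #9 (u=1) runs B1->T, B2->T, B5->S, B4->F, B6->T, B7->F, B10->S, B9->T; records B1=T, B2=T, B4=F, B5=S, B6=T, B7=F, B9=T, B10=S
pool-wide coverage (21 outcomes): B1=T, B1=F, B2=T, B3=T, B3=F, B4=F, B5=S, B5=E, B6=T, B7=T, B7=F, B8=T, B8=F, B9=T, B9=F, B10=S, B10=E, B11=T, B11=F, B12=S, B12=E
no size-1 subset reaches all 21 outcomes (best union: 11/21)
no size-2 subset reaches all 21 outcomes (best union: 16/21)
no size-3 subset reaches all 21 outcomes (best union: 18/21)
no size-4 subset reaches all 21 outcomes (best union: 19/21)
no size-5 subset reaches all 21 outcomes (best union: 20/21)
size 6: inputs {1, 3, 5, 6, 7, 8} cover all 21 outcomes, and no lexicographically smaller subset of this size does

Answer: 6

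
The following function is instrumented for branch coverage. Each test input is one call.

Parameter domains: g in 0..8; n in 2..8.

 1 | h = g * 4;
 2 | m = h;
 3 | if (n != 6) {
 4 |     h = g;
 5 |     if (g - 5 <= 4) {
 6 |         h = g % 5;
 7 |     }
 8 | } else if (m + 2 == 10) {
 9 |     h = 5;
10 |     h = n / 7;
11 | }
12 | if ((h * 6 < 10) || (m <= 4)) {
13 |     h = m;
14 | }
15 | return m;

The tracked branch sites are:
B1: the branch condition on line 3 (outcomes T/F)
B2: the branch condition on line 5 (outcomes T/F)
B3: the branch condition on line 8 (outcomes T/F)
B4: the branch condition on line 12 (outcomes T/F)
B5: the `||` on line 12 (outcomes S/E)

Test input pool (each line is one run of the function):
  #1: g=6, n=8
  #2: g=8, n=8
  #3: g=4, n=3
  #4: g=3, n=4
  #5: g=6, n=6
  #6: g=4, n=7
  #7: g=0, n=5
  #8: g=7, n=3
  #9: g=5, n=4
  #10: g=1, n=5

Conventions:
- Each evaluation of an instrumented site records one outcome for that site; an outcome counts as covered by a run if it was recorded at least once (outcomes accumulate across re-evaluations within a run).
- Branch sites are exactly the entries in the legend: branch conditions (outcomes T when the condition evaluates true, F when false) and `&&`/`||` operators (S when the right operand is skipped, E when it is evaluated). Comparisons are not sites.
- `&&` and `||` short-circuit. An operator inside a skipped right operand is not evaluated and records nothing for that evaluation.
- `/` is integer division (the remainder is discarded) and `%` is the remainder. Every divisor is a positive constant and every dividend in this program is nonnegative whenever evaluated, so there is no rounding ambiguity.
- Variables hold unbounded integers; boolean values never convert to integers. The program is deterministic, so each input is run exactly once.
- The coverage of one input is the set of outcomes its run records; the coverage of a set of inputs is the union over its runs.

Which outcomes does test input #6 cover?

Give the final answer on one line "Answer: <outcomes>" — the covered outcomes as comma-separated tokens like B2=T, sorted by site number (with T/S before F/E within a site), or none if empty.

Running input #6 (g=4, n=7), event by event:
  B1->T, B2->T, B5->E, B4->F
distinct outcomes covered: B1=T, B2=T, B4=F, B5=E

Answer: B1=T, B2=T, B4=F, B5=E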